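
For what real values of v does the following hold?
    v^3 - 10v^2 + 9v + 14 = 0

v = -0.7958 or v = 2 or v = 8.7958

Possible rational roots are divisors of 14. Testing v = 2 gives 0, so (v - 2) is a factor.
Divide: v^3 - 10v^2 + 9v + 14 = (v - 2)(v^2 - 8v - 7).
Apply the quadratic formula to v^2 - 8v - 7 = 0: v = (8 +/- sqrt(92))/2, i.e. v ~= 8.7958 or v ~= -0.7958.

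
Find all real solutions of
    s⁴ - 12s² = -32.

s = -2.8284 or s = -2 or s = 2 or s = 2.8284

Let u = s². The equation becomes u² - 12u + 32 = 0.
Factor: (u - 4)(u - 8) = 0, so u = 4 or u = 8.
s² = 4 gives s = ±2.
s² = 8 gives s = ±2·√(2) ≈ ±2.8284.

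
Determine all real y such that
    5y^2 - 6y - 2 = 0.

y = -0.2718 or y = 1.4718

Discriminant: (-6)^2 - 4*5*(-2) = 76.
Quadratic formula: y = (6 +/- sqrt(76)) / 10.
So y = 3/5 + sqrt(19)/5 ~= 1.4718 or y = 3/5 - sqrt(19)/5 ~= -0.2718.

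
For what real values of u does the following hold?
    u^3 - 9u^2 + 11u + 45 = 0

Possible rational roots are divisors of 45. Testing u = 5 gives 0, so (u - 5) is a factor.
Divide: u^3 - 9u^2 + 11u + 45 = (u - 5)(u^2 - 4u - 9).
Apply the quadratic formula to u^2 - 4u - 9 = 0: u = (4 +/- sqrt(52))/2, i.e. u ~= 5.6056 or u ~= -1.6056.

u = -1.6056 or u = 5 or u = 5.6056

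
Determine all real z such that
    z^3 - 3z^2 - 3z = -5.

Rearrange: z^3 - 3z^2 - 3z + 5 = 0.
Possible rational roots are divisors of 5. Testing z = 1 gives 0, so (z - 1) is a factor.
Divide: z^3 - 3z^2 - 3z + 5 = (z - 1)(z^2 - 2z - 5).
Apply the quadratic formula to z^2 - 2z - 5 = 0: z = (2 +/- sqrt(24))/2, i.e. z ~= 3.4495 or z ~= -1.4495.

z = -1.4495 or z = 1 or z = 3.4495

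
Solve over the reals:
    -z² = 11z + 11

Rearrange to standard form: -z² - 11z - 11 = 0.
Discriminant: (-11)² − 4·(-1)·(-11) = 77.
Quadratic formula: z = (11 ± √77) / (-2).
So z = -11/2 - √(77)/2 ≈ -9.8875 or z = -11/2 + √(77)/2 ≈ -1.1125.

z = -9.8875 or z = -1.1125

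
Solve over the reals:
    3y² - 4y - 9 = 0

y = -1.1893 or y = 2.5226

Discriminant: (-4)² − 4·3·(-9) = 124.
Quadratic formula: y = (4 ± √124) / 6.
So y = 2/3 + √(31)/3 ≈ 2.5226 or y = 2/3 - √(31)/3 ≈ -1.1893.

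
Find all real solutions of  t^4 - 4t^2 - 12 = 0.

Let u = t^2. The equation becomes u^2 - 4u - 12 = 0.
Factor: (u - 6)(u + 2) = 0, so u = 6 or u = -2.
t^2 = 6 gives t = +/-sqrt(6) ~= +/-2.4495.
t^2 = -2 < 0 has no real solution.

t = -2.4495 or t = 2.4495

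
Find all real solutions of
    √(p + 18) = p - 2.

p = 7

Square both sides: p + 18 = (p - 2)².
Expand and rearrange: p² - 5p - 14 = 0.
Solving gives p = 7 or p = -2.
Check each candidate in the original equation:
  p = 7: √(25) = 5, while p - 2 = 5 — valid.
  p = -2: √(16) = 4, while p - 2 = -4 — extraneous.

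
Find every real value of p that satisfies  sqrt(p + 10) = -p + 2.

Square both sides: p + 10 = (-p + 2)^2.
Expand and rearrange: p^2 - 5p - 6 = 0.
Solving gives p = 6 or p = -1.
Check each candidate in the original equation:
  p = 6: sqrt(16) = 4, while -p + 2 = -4 — extraneous.
  p = -1: sqrt(9) = 3, while -p + 2 = 3 — valid.

p = -1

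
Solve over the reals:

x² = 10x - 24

x = 4 or x = 6

Bring every term to one side: x² - 10x + 24 = 0.
Factor: (x - 4)(x - 6) = 0.
So x = 4 or x = 6.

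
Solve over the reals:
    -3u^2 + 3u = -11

Rearrange to standard form: -3u^2 + 3u + 11 = 0.
Discriminant: (3)^2 - 4*(-3)*11 = 141.
Quadratic formula: u = (-3 +/- sqrt(141)) / (-6).
So u = 1/2 - sqrt(141)/6 ~= -1.4791 or u = 1/2 + sqrt(141)/6 ~= 2.4791.

u = -1.4791 or u = 2.4791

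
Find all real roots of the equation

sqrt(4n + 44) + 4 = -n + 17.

Isolate the radical: sqrt(4n + 44) = -n + 13.
Square both sides: 4n + 44 = (-n + 13)^2.
Expand and rearrange: n^2 - 30n + 125 = 0.
Solving gives n = 25 or n = 5.
Check each candidate in the original equation:
  n = 25: sqrt(144) = 12, while -n + 13 = -12 — extraneous.
  n = 5: sqrt(64) = 8, while -n + 13 = 8 — valid.

n = 5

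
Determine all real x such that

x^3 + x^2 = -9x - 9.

Rearrange: x^3 + x^2 + 9x + 9 = 0.
Possible rational roots are divisors of 9. Testing x = -1 gives 0, so (x + 1) is a factor.
Divide: x^3 + x^2 + 9x + 9 = (x + 1)(x^2 + 9).
The quadratic x^2 + 9 has discriminant -36 < 0, so no further real roots.

x = -1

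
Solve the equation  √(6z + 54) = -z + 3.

Square both sides: 6z + 54 = (-z + 3)².
Expand and rearrange: z² - 12z - 45 = 0.
Solving gives z = 15 or z = -3.
Check each candidate in the original equation:
  z = 15: √(144) = 12, while -z + 3 = -12 — extraneous.
  z = -3: √(36) = 6, while -z + 3 = 6 — valid.

z = -3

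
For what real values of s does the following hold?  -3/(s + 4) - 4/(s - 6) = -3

Multiply both sides by (s + 4)(s - 6):
-3(s - 6) - 4(s + 4) = -3(s + 4)(s - 6).
Expand and collect terms: -3s² + 13s + 70 = 0.
By the quadratic formula, s = (-13 ± √1009) / -6, so s ≈ -3.1275 or s ≈ 7.4608.
Neither value makes a denominator zero (s ≠ -4, s ≠ 6), so both are valid.

s = -3.1275 or s = 7.4608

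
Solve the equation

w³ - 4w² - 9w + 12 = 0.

w = -2.2749 or w = 1 or w = 5.2749

Possible rational roots are divisors of 12. Testing w = 1 gives 0, so (w - 1) is a factor.
Divide: w³ - 4w² - 9w + 12 = (w - 1)(w² - 3w - 12).
Apply the quadratic formula to w² - 3w - 12 = 0: w = (3 ± √57)/2, i.e. w ≈ 5.2749 or w ≈ -2.2749.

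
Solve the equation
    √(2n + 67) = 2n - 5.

Square both sides: 2n + 67 = (2n - 5)².
Expand and rearrange: 4n² - 22n - 42 = 0.
Solving gives n = 7 or n = -1.5.
Check each candidate in the original equation:
  n = 7: √(81) = 9, while 2n - 5 = 9 — valid.
  n = -1.5: √(64) = 8, while 2n - 5 = -8 — extraneous.

n = 7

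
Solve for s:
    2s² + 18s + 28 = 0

Factor: 2(s + 7)(s + 2) = 0.
So s = -7 or s = -2.

s = -7 or s = -2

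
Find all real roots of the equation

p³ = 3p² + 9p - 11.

p = -2.4641 or p = 1 or p = 4.4641

Rearrange: p³ - 3p² - 9p + 11 = 0.
Possible rational roots are divisors of 11. Testing p = 1 gives 0, so (p - 1) is a factor.
Divide: p³ - 3p² - 9p + 11 = (p - 1)(p² - 2p - 11).
Apply the quadratic formula to p² - 2p - 11 = 0: p = (2 ± √48)/2, i.e. p ≈ 4.4641 or p ≈ -2.4641.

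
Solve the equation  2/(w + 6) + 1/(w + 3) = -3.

Multiply both sides by (w + 6)(w + 3):
2(w + 3) + (w + 6) = -3(w + 6)(w + 3).
Expand and collect terms: -3w² - 30w - 66 = 0.
By the quadratic formula, w = (30 ± √108) / -6, so w ≈ -6.7321 or w ≈ -3.2679.
Neither value makes a denominator zero (w ≠ -6, w ≠ -3), so both are valid.

w = -6.7321 or w = -3.2679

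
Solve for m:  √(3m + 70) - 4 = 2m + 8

Isolate the radical: √(3m + 70) = 2m + 12.
Square both sides: 3m + 70 = (2m + 12)².
Expand and rearrange: 4m² + 45m + 74 = 0.
Solving gives m = -2 or m = -9.25.
Check each candidate in the original equation:
  m = -2: √(64) = 8, while 2m + 12 = 8 — valid.
  m = -9.25: √(42.25) = 6.5, while 2m + 12 = -6.5 — extraneous.

m = -2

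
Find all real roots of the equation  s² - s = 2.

s = -1 or s = 2

Bring every term to one side: s² - s - 2 = 0.
Factor: (s - 2)(s + 1) = 0.
So s = 2 or s = -1.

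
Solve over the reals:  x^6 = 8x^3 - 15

x = 1.4422 or x = 1.71

Let u = x^3. The equation becomes u^2 - 8u + 15 = 0.
Factor: (u - 5)(u - 3) = 0, so u = 5 or u = 3.
x^3 = 5 gives x = (5)^(1/3) ~= 1.71.
x^3 = 3 gives x = (3)^(1/3) ~= 1.4422.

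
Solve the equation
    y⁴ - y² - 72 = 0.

Let u = y². The equation becomes u² - u - 72 = 0.
Factor: (u + 8)(u - 9) = 0, so u = -8 or u = 9.
y² = -8 < 0 has no real solution.
y² = 9 gives y = ±3.

y = -3 or y = 3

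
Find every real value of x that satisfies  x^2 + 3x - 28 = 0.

Factor: (x - 4)(x + 7) = 0.
So x = 4 or x = -7.

x = -7 or x = 4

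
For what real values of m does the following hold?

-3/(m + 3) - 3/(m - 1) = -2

Multiply both sides by (m + 3)(m - 1):
-3(m - 1) - 3(m + 3) = -2(m + 3)(m - 1).
Expand and collect terms: -2m² + 2m + 12 = 0.
Factor or apply the quadratic formula: m = -2 or m = 3.
Neither value makes a denominator zero (m ≠ -3, m ≠ 1), so both are valid.

m = -2 or m = 3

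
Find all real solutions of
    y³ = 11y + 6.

Rearrange: y³ - 11y - 6 = 0.
Possible rational roots are divisors of -6. Testing y = -3 gives 0, so (y + 3) is a factor.
Divide: y³ - 11y - 6 = (y + 3)(y² - 3y - 2).
Apply the quadratic formula to y² - 3y - 2 = 0: y = (3 ± √17)/2, i.e. y ≈ 3.5616 or y ≈ -0.5616.

y = -3 or y = -0.5616 or y = 3.5616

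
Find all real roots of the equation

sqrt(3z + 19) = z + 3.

z = 2

Square both sides: 3z + 19 = (z + 3)^2.
Expand and rearrange: z^2 + 3z - 10 = 0.
Solving gives z = 2 or z = -5.
Check each candidate in the original equation:
  z = 2: sqrt(25) = 5, while z + 3 = 5 — valid.
  z = -5: sqrt(4) = 2, while z + 3 = -2 — extraneous.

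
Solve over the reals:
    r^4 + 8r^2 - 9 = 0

r = -1 or r = 1

Let u = r^2. The equation becomes u^2 + 8u - 9 = 0.
Factor: (u + 9)(u - 1) = 0, so u = -9 or u = 1.
r^2 = -9 < 0 has no real solution.
r^2 = 1 gives r = +/-1.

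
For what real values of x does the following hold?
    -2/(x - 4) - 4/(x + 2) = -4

Multiply both sides by (x - 4)(x + 2):
-2(x + 2) - 4(x - 4) = -4(x - 4)(x + 2).
Expand and collect terms: -4x^2 + 14x + 20 = 0.
By the quadratic formula, x = (-14 +/- sqrt(516)) / -8, so x ~= -1.0895 or x ~= 4.5895.
Neither value makes a denominator zero (x != 4, x != -2), so both are valid.

x = -1.0895 or x = 4.5895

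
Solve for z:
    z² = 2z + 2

Rearrange to standard form: z² - 2z - 2 = 0.
Discriminant: (-2)² − 4·1·(-2) = 12.
Quadratic formula: z = (2 ± √12) / 2.
So z = 1 + √(3) ≈ 2.7321 or z = 1 - √(3) ≈ -0.7321.

z = -0.7321 or z = 2.7321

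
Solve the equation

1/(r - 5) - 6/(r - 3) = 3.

r = 1.1597 or r = 5.1736

Multiply both sides by (r - 5)(r - 3):
(r - 3) - 6(r - 5) = 3(r - 5)(r - 3).
Expand and collect terms: 3r^2 - 19r + 18 = 0.
By the quadratic formula, r = (19 +/- sqrt(145)) / 6, so r ~= 5.1736 or r ~= 1.1597.
Neither value makes a denominator zero (r != 5, r != 3), so both are valid.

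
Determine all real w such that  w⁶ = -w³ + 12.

w = -1.5874 or w = 1.4422

Let u = w³. The equation becomes u² + u - 12 = 0.
Factor: (u - 3)(u + 4) = 0, so u = 3 or u = -4.
w³ = 3 gives w = ∛(3) ≈ 1.4422.
w³ = -4 gives w = -∛(4) ≈ -1.5874.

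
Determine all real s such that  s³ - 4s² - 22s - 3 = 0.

Possible rational roots are divisors of -3. Testing s = -3 gives 0, so (s + 3) is a factor.
Divide: s³ - 4s² - 22s - 3 = (s + 3)(s² - 7s - 1).
Apply the quadratic formula to s² - 7s - 1 = 0: s = (7 ± √53)/2, i.e. s ≈ 7.1401 or s ≈ -0.1401.

s = -3 or s = -0.1401 or s = 7.1401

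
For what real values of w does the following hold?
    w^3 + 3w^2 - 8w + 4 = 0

w = -4.8284 or w = 0.8284 or w = 1

Possible rational roots are divisors of 4. Testing w = 1 gives 0, so (w - 1) is a factor.
Divide: w^3 + 3w^2 - 8w + 4 = (w - 1)(w^2 + 4w - 4).
Apply the quadratic formula to w^2 + 4w - 4 = 0: w = (-4 +/- sqrt(32))/2, i.e. w ~= 0.8284 or w ~= -4.8284.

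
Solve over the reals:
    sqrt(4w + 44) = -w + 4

Square both sides: 4w + 44 = (-w + 4)^2.
Expand and rearrange: w^2 - 12w - 28 = 0.
Solving gives w = 14 or w = -2.
Check each candidate in the original equation:
  w = 14: sqrt(100) = 10, while -w + 4 = -10 — extraneous.
  w = -2: sqrt(36) = 6, while -w + 4 = 6 — valid.

w = -2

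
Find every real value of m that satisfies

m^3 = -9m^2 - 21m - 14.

Rearrange: m^3 + 9m^2 + 21m + 14 = 0.
Possible rational roots are divisors of 14. Testing m = -2 gives 0, so (m + 2) is a factor.
Divide: m^3 + 9m^2 + 21m + 14 = (m + 2)(m^2 + 7m + 7).
Apply the quadratic formula to m^2 + 7m + 7 = 0: m = (-7 +/- sqrt(21))/2, i.e. m ~= -1.2087 or m ~= -5.7913.

m = -5.7913 or m = -2 or m = -1.2087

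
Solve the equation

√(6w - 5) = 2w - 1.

Square both sides: 6w - 5 = (2w - 1)².
Expand and rearrange: 4w² - 10w + 6 = 0.
Solving gives w = 1.5 or w = 1.
Check each candidate in the original equation:
  w = 1.5: √(4) = 2, while 2w - 1 = 2 — valid.
  w = 1: √(1) = 1, while 2w - 1 = 1 — valid.

w = 1 or w = 1.5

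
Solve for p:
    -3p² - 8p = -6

Rearrange to standard form: -3p² - 8p + 6 = 0.
Discriminant: (-8)² − 4·(-3)·6 = 136.
Quadratic formula: p = (8 ± √136) / (-6).
So p = -√(34)/3 - 4/3 ≈ -3.277 or p = -4/3 + √(34)/3 ≈ 0.6103.

p = -3.277 or p = 0.6103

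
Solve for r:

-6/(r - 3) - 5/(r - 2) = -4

r = 2.3698 or r = 5.3802

Multiply both sides by (r - 3)(r - 2):
-6(r - 2) - 5(r - 3) = -4(r - 3)(r - 2).
Expand and collect terms: -4r² + 31r - 51 = 0.
By the quadratic formula, r = (-31 ± √145) / -8, so r ≈ 2.3698 or r ≈ 5.3802.
Neither value makes a denominator zero (r ≠ 3, r ≠ 2), so both are valid.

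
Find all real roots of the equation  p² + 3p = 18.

Bring every term to one side: p² + 3p - 18 = 0.
Factor: (p - 3)(p + 6) = 0.
So p = 3 or p = -6.

p = -6 or p = 3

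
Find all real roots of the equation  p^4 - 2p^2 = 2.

Let u = p^2. The equation becomes u^2 - 2u - 2 = 0.
By the quadratic formula, u = 1 + sqrt(3) or u = 1 - sqrt(3).
p^2 = 1 + sqrt(3) gives p = +/-sqrt(1 + sqrt(3)) ~= +/-1.6529.
p^2 = 1 - sqrt(3) < 0 has no real solution.

p = -1.6529 or p = 1.6529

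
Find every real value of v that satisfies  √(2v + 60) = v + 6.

v = 2

Square both sides: 2v + 60 = (v + 6)².
Expand and rearrange: v² + 10v - 24 = 0.
Solving gives v = 2 or v = -12.
Check each candidate in the original equation:
  v = 2: √(64) = 8, while v + 6 = 8 — valid.
  v = -12: √(36) = 6, while v + 6 = -6 — extraneous.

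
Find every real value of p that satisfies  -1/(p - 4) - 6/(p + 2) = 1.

Multiply both sides by (p - 4)(p + 2):
-(p + 2) - 6(p - 4) = (p - 4)(p + 2).
Expand and collect terms: p² + 5p - 30 = 0.
By the quadratic formula, p = (-5 ± √145) / 2, so p ≈ 3.5208 or p ≈ -8.5208.
Neither value makes a denominator zero (p ≠ 4, p ≠ -2), so both are valid.

p = -8.5208 or p = 3.5208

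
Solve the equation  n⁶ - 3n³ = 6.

n = -1.1113 or n = 1.6352

Let u = n³. The equation becomes u² - 3u - 6 = 0.
By the quadratic formula, u = 3/2 + √(33)/2 or u = 3/2 - √(33)/2.
n³ = 3/2 + √(33)/2 gives n = ∛(3/2 + √(33)/2) ≈ 1.6352.
n³ = 3/2 - √(33)/2 gives n = -∛(-3/2 + √(33)/2) ≈ -1.1113.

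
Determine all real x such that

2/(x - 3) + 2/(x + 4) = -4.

Multiply both sides by (x - 3)(x + 4):
2(x + 4) + 2(x - 3) = -4(x - 3)(x + 4).
Expand and collect terms: -4x² - 8x + 46 = 0.
By the quadratic formula, x = (8 ± √800) / -8, so x ≈ -4.5355 or x ≈ 2.5355.
Neither value makes a denominator zero (x ≠ 3, x ≠ -4), so both are valid.

x = -4.5355 or x = 2.5355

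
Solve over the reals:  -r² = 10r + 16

r = -8 or r = -2

Bring every term to one side: -r² - 10r - 16 = 0.
Factor: -1(r + 2)(r + 8) = 0.
So r = -2 or r = -8.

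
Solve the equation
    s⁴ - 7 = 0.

Let u = s². The equation becomes u² - 7 = 0.
By the quadratic formula, u = √(7) or u = -√(7).
s² = √(7) gives s = ±7^(1/4) ≈ ±1.6266.
s² = -√(7) < 0 has no real solution.

s = -1.6266 or s = 1.6266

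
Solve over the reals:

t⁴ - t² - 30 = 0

Let u = t². The equation becomes u² - u - 30 = 0.
Factor: (u + 5)(u - 6) = 0, so u = -5 or u = 6.
t² = -5 < 0 has no real solution.
t² = 6 gives t = ±√(6) ≈ ±2.4495.

t = -2.4495 or t = 2.4495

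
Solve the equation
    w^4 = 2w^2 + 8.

w = -2 or w = 2

Let u = w^2. The equation becomes u^2 - 2u - 8 = 0.
Factor: (u - 4)(u + 2) = 0, so u = 4 or u = -2.
w^2 = 4 gives w = +/-2.
w^2 = -2 < 0 has no real solution.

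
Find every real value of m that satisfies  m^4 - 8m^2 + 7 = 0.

m = -2.6458 or m = -1 or m = 1 or m = 2.6458

Let u = m^2. The equation becomes u^2 - 8u + 7 = 0.
Factor: (u - 1)(u - 7) = 0, so u = 1 or u = 7.
m^2 = 1 gives m = +/-1.
m^2 = 7 gives m = +/-sqrt(7) ~= +/-2.6458.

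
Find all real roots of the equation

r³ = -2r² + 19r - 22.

r = -5.873 or r = 1.873 or r = 2

Rearrange: r³ + 2r² - 19r + 22 = 0.
Possible rational roots are divisors of 22. Testing r = 2 gives 0, so (r - 2) is a factor.
Divide: r³ + 2r² - 19r + 22 = (r - 2)(r² + 4r - 11).
Apply the quadratic formula to r² + 4r - 11 = 0: r = (-4 ± √60)/2, i.e. r ≈ 1.873 or r ≈ -5.873.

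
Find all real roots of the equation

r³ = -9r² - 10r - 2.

r = -7.7417 or r = -1 or r = -0.2583

Rearrange: r³ + 9r² + 10r + 2 = 0.
Possible rational roots are divisors of 2. Testing r = -1 gives 0, so (r + 1) is a factor.
Divide: r³ + 9r² + 10r + 2 = (r + 1)(r² + 8r + 2).
Apply the quadratic formula to r² + 8r + 2 = 0: r = (-8 ± √56)/2, i.e. r ≈ -0.2583 or r ≈ -7.7417.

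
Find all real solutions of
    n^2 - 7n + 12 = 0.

n = 3 or n = 4

Factor: (n - 4)(n - 3) = 0.
So n = 4 or n = 3.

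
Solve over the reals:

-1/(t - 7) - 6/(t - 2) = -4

t = 3.4025 or t = 7.3475

Multiply both sides by (t - 7)(t - 2):
-(t - 2) - 6(t - 7) = -4(t - 7)(t - 2).
Expand and collect terms: -4t² + 43t - 100 = 0.
By the quadratic formula, t = (-43 ± √249) / -8, so t ≈ 3.4025 or t ≈ 7.3475.
Neither value makes a denominator zero (t ≠ 7, t ≠ 2), so both are valid.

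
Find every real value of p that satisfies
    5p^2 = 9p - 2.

Rearrange to standard form: 5p^2 - 9p + 2 = 0.
Discriminant: (-9)^2 - 4*5*2 = 41.
Quadratic formula: p = (9 +/- sqrt(41)) / 10.
So p = sqrt(41)/10 + 9/10 ~= 1.5403 or p = 9/10 - sqrt(41)/10 ~= 0.2597.

p = 0.2597 or p = 1.5403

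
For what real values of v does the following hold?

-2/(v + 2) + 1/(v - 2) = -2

Multiply both sides by (v + 2)(v - 2):
-2(v - 2) + (v + 2) = -2(v + 2)(v - 2).
Expand and collect terms: -2v² + v + 2 = 0.
By the quadratic formula, v = (-1 ± √17) / -4, so v ≈ -0.7808 or v ≈ 1.2808.
Neither value makes a denominator zero (v ≠ -2, v ≠ 2), so both are valid.

v = -0.7808 or v = 1.2808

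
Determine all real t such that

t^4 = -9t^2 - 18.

No real solutions.

Let u = t^2. The equation becomes u^2 + 9u + 18 = 0.
Factor: (u + 6)(u + 3) = 0, so u = -6 or u = -3.
t^2 = -6 < 0 has no real solution.
t^2 = -3 < 0 has no real solution.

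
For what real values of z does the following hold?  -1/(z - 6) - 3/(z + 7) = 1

z = -10.1974 or z = 5.1974

Multiply both sides by (z - 6)(z + 7):
-(z + 7) - 3(z - 6) = (z - 6)(z + 7).
Expand and collect terms: z² + 5z - 53 = 0.
By the quadratic formula, z = (-5 ± √237) / 2, so z ≈ 5.1974 or z ≈ -10.1974.
Neither value makes a denominator zero (z ≠ 6, z ≠ -7), so both are valid.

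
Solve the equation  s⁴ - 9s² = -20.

s = -2.2361 or s = -2 or s = 2 or s = 2.2361

Let u = s². The equation becomes u² - 9u + 20 = 0.
Factor: (u - 5)(u - 4) = 0, so u = 5 or u = 4.
s² = 5 gives s = ±√(5) ≈ ±2.2361.
s² = 4 gives s = ±2.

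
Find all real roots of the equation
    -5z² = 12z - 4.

Rearrange to standard form: -5z² - 12z + 4 = 0.
Discriminant: (-12)² − 4·(-5)·4 = 224.
Quadratic formula: z = (12 ± √224) / (-10).
So z = -2·√(14)/5 - 6/5 ≈ -2.6967 or z = -6/5 + 2·√(14)/5 ≈ 0.2967.

z = -2.6967 or z = 0.2967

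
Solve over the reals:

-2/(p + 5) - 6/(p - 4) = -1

p = -3.8655 or p = 10.8655

Multiply both sides by (p + 5)(p - 4):
-2(p - 4) - 6(p + 5) = -(p + 5)(p - 4).
Expand and collect terms: -p^2 + 7p + 42 = 0.
By the quadratic formula, p = (-7 +/- sqrt(217)) / -2, so p ~= -3.8655 or p ~= 10.8655.
Neither value makes a denominator zero (p != -5, p != 4), so both are valid.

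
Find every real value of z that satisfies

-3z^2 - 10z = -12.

Rearrange to standard form: -3z^2 - 10z + 12 = 0.
Discriminant: (-10)^2 - 4*(-3)*12 = 244.
Quadratic formula: z = (10 +/- sqrt(244)) / (-6).
So z = -sqrt(61)/3 - 5/3 ~= -4.2701 or z = -5/3 + sqrt(61)/3 ~= 0.9367.

z = -4.2701 or z = 0.9367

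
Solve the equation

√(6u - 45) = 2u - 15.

u = 7.5 or u = 9

Square both sides: 6u - 45 = (2u - 15)².
Expand and rearrange: 4u² - 66u + 270 = 0.
Solving gives u = 9 or u = 7.5.
Check each candidate in the original equation:
  u = 9: √(9) = 3, while 2u - 15 = 3 — valid.
  u = 7.5: √(0) = 0, while 2u - 15 = 0 — valid.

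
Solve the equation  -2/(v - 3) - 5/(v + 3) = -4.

Multiply both sides by (v - 3)(v + 3):
-2(v + 3) - 5(v - 3) = -4(v - 3)(v + 3).
Expand and collect terms: -4v^2 + 7v + 27 = 0.
By the quadratic formula, v = (-7 +/- sqrt(481)) / -8, so v ~= -1.8665 or v ~= 3.6165.
Neither value makes a denominator zero (v != 3, v != -3), so both are valid.

v = -1.8665 or v = 3.6165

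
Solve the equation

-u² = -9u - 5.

u = -0.5249 or u = 9.5249

Rearrange to standard form: -u² + 9u + 5 = 0.
Discriminant: (9)² − 4·(-1)·5 = 101.
Quadratic formula: u = (-9 ± √101) / (-2).
So u = 9/2 - √(101)/2 ≈ -0.5249 or u = 9/2 + √(101)/2 ≈ 9.5249.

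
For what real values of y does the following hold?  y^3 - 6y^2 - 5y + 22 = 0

Possible rational roots are divisors of 22. Testing y = -2 gives 0, so (y + 2) is a factor.
Divide: y^3 - 6y^2 - 5y + 22 = (y + 2)(y^2 - 8y + 11).
Apply the quadratic formula to y^2 - 8y + 11 = 0: y = (8 +/- sqrt(20))/2, i.e. y ~= 6.2361 or y ~= 1.7639.

y = -2 or y = 1.7639 or y = 6.2361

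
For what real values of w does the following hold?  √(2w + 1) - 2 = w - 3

Isolate the radical: √(2w + 1) = w - 1.
Square both sides: 2w + 1 = (w - 1)².
Expand and rearrange: w² - 4w = 0.
Solving gives w = 4 or w = 0.
Check each candidate in the original equation:
  w = 4: √(9) = 3, while w - 1 = 3 — valid.
  w = 0: √(1) = 1, while w - 1 = -1 — extraneous.

w = 4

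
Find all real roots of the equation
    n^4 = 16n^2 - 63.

n = -3 or n = -2.6458 or n = 2.6458 or n = 3

Let u = n^2. The equation becomes u^2 - 16u + 63 = 0.
Factor: (u - 9)(u - 7) = 0, so u = 9 or u = 7.
n^2 = 9 gives n = +/-3.
n^2 = 7 gives n = +/-sqrt(7) ~= +/-2.6458.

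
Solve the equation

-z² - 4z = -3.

Rearrange to standard form: -z² - 4z + 3 = 0.
Discriminant: (-4)² − 4·(-1)·3 = 28.
Quadratic formula: z = (4 ± √28) / (-2).
So z = -√(7) - 2 ≈ -4.6458 or z = -2 + √(7) ≈ 0.6458.

z = -4.6458 or z = 0.6458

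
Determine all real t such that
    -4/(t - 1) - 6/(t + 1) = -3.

t = -0.0972 or t = 3.4305

Multiply both sides by (t - 1)(t + 1):
-4(t + 1) - 6(t - 1) = -3(t - 1)(t + 1).
Expand and collect terms: -3t^2 + 10t + 1 = 0.
By the quadratic formula, t = (-10 +/- sqrt(112)) / -6, so t ~= -0.0972 or t ~= 3.4305.
Neither value makes a denominator zero (t != 1, t != -1), so both are valid.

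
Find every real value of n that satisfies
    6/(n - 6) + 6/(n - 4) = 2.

n = 4.8377 or n = 11.1623

Multiply both sides by (n - 6)(n - 4):
6(n - 4) + 6(n - 6) = 2(n - 6)(n - 4).
Expand and collect terms: 2n² - 32n + 108 = 0.
By the quadratic formula, n = (32 ± √160) / 4, so n ≈ 11.1623 or n ≈ 4.8377.
Neither value makes a denominator zero (n ≠ 6, n ≠ 4), so both are valid.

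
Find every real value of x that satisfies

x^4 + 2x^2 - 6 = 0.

Let u = x^2. The equation becomes u^2 + 2u - 6 = 0.
By the quadratic formula, u = -1 + sqrt(7) or u = -sqrt(7) - 1.
x^2 = -1 + sqrt(7) gives x = +/-sqrt(-1 + sqrt(7)) ~= +/-1.2829.
x^2 = -sqrt(7) - 1 < 0 has no real solution.

x = -1.2829 or x = 1.2829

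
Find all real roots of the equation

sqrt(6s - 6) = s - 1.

s = 1 or s = 7

Square both sides: 6s - 6 = (s - 1)^2.
Expand and rearrange: s^2 - 8s + 7 = 0.
Solving gives s = 7 or s = 1.
Check each candidate in the original equation:
  s = 7: sqrt(36) = 6, while s - 1 = 6 — valid.
  s = 1: sqrt(0) = 0, while s - 1 = 0 — valid.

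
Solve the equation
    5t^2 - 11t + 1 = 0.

t = 0.095 or t = 2.105

Discriminant: (-11)^2 - 4*5*1 = 101.
Quadratic formula: t = (11 +/- sqrt(101)) / 10.
So t = sqrt(101)/10 + 11/10 ~= 2.105 or t = 11/10 - sqrt(101)/10 ~= 0.095.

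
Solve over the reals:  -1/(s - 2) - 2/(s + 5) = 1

s = -7.2426 or s = 1.2426

Multiply both sides by (s - 2)(s + 5):
-(s + 5) - 2(s - 2) = (s - 2)(s + 5).
Expand and collect terms: s^2 + 6s - 9 = 0.
By the quadratic formula, s = (-6 +/- sqrt(72)) / 2, so s ~= 1.2426 or s ~= -7.2426.
Neither value makes a denominator zero (s != 2, s != -5), so both are valid.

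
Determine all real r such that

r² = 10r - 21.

r = 3 or r = 7

Bring every term to one side: r² - 10r + 21 = 0.
Factor: (r - 7)(r - 3) = 0.
So r = 7 or r = 3.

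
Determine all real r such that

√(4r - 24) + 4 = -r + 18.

r = 10

Isolate the radical: √(4r - 24) = -r + 14.
Square both sides: 4r - 24 = (-r + 14)².
Expand and rearrange: r² - 32r + 220 = 0.
Solving gives r = 22 or r = 10.
Check each candidate in the original equation:
  r = 22: √(64) = 8, while -r + 14 = -8 — extraneous.
  r = 10: √(16) = 4, while -r + 14 = 4 — valid.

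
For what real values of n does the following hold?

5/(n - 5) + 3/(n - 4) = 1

n = 4.3467 or n = 12.6533

Multiply both sides by (n - 5)(n - 4):
5(n - 4) + 3(n - 5) = (n - 5)(n - 4).
Expand and collect terms: n^2 - 17n + 55 = 0.
By the quadratic formula, n = (17 +/- sqrt(69)) / 2, so n ~= 12.6533 or n ~= 4.3467.
Neither value makes a denominator zero (n != 5, n != 4), so both are valid.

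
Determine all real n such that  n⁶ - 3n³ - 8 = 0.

Let u = n³. The equation becomes u² - 3u - 8 = 0.
By the quadratic formula, u = 3/2 + √(41)/2 or u = 3/2 - √(41)/2.
n³ = 3/2 + √(41)/2 gives n = ∛(3/2 + √(41)/2) ≈ 1.6753.
n³ = 3/2 - √(41)/2 gives n = -∛(-3/2 + √(41)/2) ≈ -1.1938.

n = -1.1938 or n = 1.6753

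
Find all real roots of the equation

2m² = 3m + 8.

m = -1.386 or m = 2.886

Rearrange to standard form: 2m² - 3m - 8 = 0.
Discriminant: (-3)² − 4·2·(-8) = 73.
Quadratic formula: m = (3 ± √73) / 4.
So m = 3/4 + √(73)/4 ≈ 2.886 or m = 3/4 - √(73)/4 ≈ -1.386.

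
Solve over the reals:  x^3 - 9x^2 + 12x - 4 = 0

Possible rational roots are divisors of -4. Testing x = 1 gives 0, so (x - 1) is a factor.
Divide: x^3 - 9x^2 + 12x - 4 = (x - 1)(x^2 - 8x + 4).
Apply the quadratic formula to x^2 - 8x + 4 = 0: x = (8 +/- sqrt(48))/2, i.e. x ~= 7.4641 or x ~= 0.5359.

x = 0.5359 or x = 1 or x = 7.4641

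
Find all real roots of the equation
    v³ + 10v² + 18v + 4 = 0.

v = -7.7417 or v = -2 or v = -0.2583

Possible rational roots are divisors of 4. Testing v = -2 gives 0, so (v + 2) is a factor.
Divide: v³ + 10v² + 18v + 4 = (v + 2)(v² + 8v + 2).
Apply the quadratic formula to v² + 8v + 2 = 0: v = (-8 ± √56)/2, i.e. v ≈ -0.2583 or v ≈ -7.7417.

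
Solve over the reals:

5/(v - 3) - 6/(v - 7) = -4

v = 2.0403 or v = 8.2097

Multiply both sides by (v - 3)(v - 7):
5(v - 7) - 6(v - 3) = -4(v - 3)(v - 7).
Expand and collect terms: -4v² + 41v - 67 = 0.
By the quadratic formula, v = (-41 ± √609) / -8, so v ≈ 2.0403 or v ≈ 8.2097.
Neither value makes a denominator zero (v ≠ 3, v ≠ 7), so both are valid.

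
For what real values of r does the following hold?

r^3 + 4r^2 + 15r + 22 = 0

r = -2

Possible rational roots are divisors of 22. Testing r = -2 gives 0, so (r + 2) is a factor.
Divide: r^3 + 4r^2 + 15r + 22 = (r + 2)(r^2 + 2r + 11).
The quadratic r^2 + 2r + 11 has discriminant -40 < 0, so no further real roots.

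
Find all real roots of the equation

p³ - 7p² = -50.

Rearrange: p³ - 7p² + 50 = 0.
Possible rational roots are divisors of 50. Testing p = 5 gives 0, so (p - 5) is a factor.
Divide: p³ - 7p² + 50 = (p - 5)(p² - 2p - 10).
Apply the quadratic formula to p² - 2p - 10 = 0: p = (2 ± √44)/2, i.e. p ≈ 4.3166 or p ≈ -2.3166.

p = -2.3166 or p = 4.3166 or p = 5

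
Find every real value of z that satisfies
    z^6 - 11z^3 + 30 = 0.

Let u = z^3. The equation becomes u^2 - 11u + 30 = 0.
Factor: (u - 6)(u - 5) = 0, so u = 6 or u = 5.
z^3 = 6 gives z = (6)^(1/3) ~= 1.8171.
z^3 = 5 gives z = (5)^(1/3) ~= 1.71.

z = 1.71 or z = 1.8171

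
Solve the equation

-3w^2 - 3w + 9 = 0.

w = -2.3028 or w = 1.3028

Discriminant: (-3)^2 - 4*(-3)*9 = 117.
Quadratic formula: w = (3 +/- sqrt(117)) / (-6).
So w = -sqrt(13)/2 - 1/2 ~= -2.3028 or w = -1/2 + sqrt(13)/2 ~= 1.3028.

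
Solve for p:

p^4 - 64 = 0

p = -2.8284 or p = 2.8284

Let u = p^2. The equation becomes u^2 - 64 = 0.
Factor: (u + 8)(u - 8) = 0, so u = -8 or u = 8.
p^2 = -8 < 0 has no real solution.
p^2 = 8 gives p = +/-2*sqrt(2) ~= +/-2.8284.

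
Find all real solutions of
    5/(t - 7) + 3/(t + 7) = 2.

Multiply both sides by (t - 7)(t + 7):
5(t + 7) + 3(t - 7) = 2(t - 7)(t + 7).
Expand and collect terms: 2t² - 8t - 112 = 0.
By the quadratic formula, t = (8 ± √960) / 4, so t ≈ 9.746 or t ≈ -5.746.
Neither value makes a denominator zero (t ≠ 7, t ≠ -7), so both are valid.

t = -5.746 or t = 9.746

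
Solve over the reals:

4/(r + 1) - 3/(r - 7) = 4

Multiply both sides by (r + 1)(r - 7):
4(r - 7) - 3(r + 1) = 4(r + 1)(r - 7).
Expand and collect terms: 4r^2 - 25r + 3 = 0.
By the quadratic formula, r = (25 +/- sqrt(577)) / 8, so r ~= 6.1276 or r ~= 0.1224.
Neither value makes a denominator zero (r != -1, r != 7), so both are valid.

r = 0.1224 or r = 6.1276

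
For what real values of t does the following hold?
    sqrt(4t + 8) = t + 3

Square both sides: 4t + 8 = (t + 3)^2.
Expand and rearrange: t^2 + 2t + 1 = 0.
This gives the repeated root t = -1.
Check in the original equation:
  t = -1: sqrt(4) = 2, while t + 3 = 2 — valid.

t = -1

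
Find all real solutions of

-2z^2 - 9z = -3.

Rearrange to standard form: -2z^2 - 9z + 3 = 0.
Discriminant: (-9)^2 - 4*(-2)*3 = 105.
Quadratic formula: z = (9 +/- sqrt(105)) / (-4).
So z = -sqrt(105)/4 - 9/4 ~= -4.8117 or z = -9/4 + sqrt(105)/4 ~= 0.3117.

z = -4.8117 or z = 0.3117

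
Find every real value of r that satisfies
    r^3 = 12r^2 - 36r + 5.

Rearrange: r^3 - 12r^2 + 36r - 5 = 0.
Possible rational roots are divisors of -5. Testing r = 5 gives 0, so (r - 5) is a factor.
Divide: r^3 - 12r^2 + 36r - 5 = (r - 5)(r^2 - 7r + 1).
Apply the quadratic formula to r^2 - 7r + 1 = 0: r = (7 +/- sqrt(45))/2, i.e. r ~= 6.8541 or r ~= 0.1459.

r = 0.1459 or r = 5 or r = 6.8541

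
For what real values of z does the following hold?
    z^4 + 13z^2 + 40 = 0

No real solutions.

Let u = z^2. The equation becomes u^2 + 13u + 40 = 0.
Factor: (u + 5)(u + 8) = 0, so u = -5 or u = -8.
z^2 = -5 < 0 has no real solution.
z^2 = -8 < 0 has no real solution.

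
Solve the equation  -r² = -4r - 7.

r = -1.3166 or r = 5.3166

Rearrange to standard form: -r² + 4r + 7 = 0.
Discriminant: (4)² − 4·(-1)·7 = 44.
Quadratic formula: r = (-4 ± √44) / (-2).
So r = 2 - √(11) ≈ -1.3166 or r = 2 + √(11) ≈ 5.3166.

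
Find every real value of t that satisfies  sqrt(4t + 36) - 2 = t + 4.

Isolate the radical: sqrt(4t + 36) = t + 6.
Square both sides: 4t + 36 = (t + 6)^2.
Expand and rearrange: t^2 + 8t = 0.
Solving gives t = 0 or t = -8.
Check each candidate in the original equation:
  t = 0: sqrt(36) = 6, while t + 6 = 6 — valid.
  t = -8: sqrt(4) = 2, while t + 6 = -2 — extraneous.

t = 0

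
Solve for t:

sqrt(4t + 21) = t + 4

Square both sides: 4t + 21 = (t + 4)^2.
Expand and rearrange: t^2 + 4t - 5 = 0.
Solving gives t = 1 or t = -5.
Check each candidate in the original equation:
  t = 1: sqrt(25) = 5, while t + 4 = 5 — valid.
  t = -5: sqrt(1) = 1, while t + 4 = -1 — extraneous.

t = 1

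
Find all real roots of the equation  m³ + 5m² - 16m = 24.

m = -6.8284 or m = -1.1716 or m = 3

Rearrange: m³ + 5m² - 16m - 24 = 0.
Possible rational roots are divisors of -24. Testing m = 3 gives 0, so (m - 3) is a factor.
Divide: m³ + 5m² - 16m - 24 = (m - 3)(m² + 8m + 8).
Apply the quadratic formula to m² + 8m + 8 = 0: m = (-8 ± √32)/2, i.e. m ≈ -1.1716 or m ≈ -6.8284.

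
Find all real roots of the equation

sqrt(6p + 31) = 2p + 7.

Square both sides: 6p + 31 = (2p + 7)^2.
Expand and rearrange: 4p^2 + 22p + 18 = 0.
Solving gives p = -1 or p = -4.5.
Check each candidate in the original equation:
  p = -1: sqrt(25) = 5, while 2p + 7 = 5 — valid.
  p = -4.5: sqrt(4) = 2, while 2p + 7 = -2 — extraneous.

p = -1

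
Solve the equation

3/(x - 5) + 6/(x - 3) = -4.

Multiply both sides by (x - 5)(x - 3):
3(x - 3) + 6(x - 5) = -4(x - 5)(x - 3).
Expand and collect terms: -4x² + 23x - 21 = 0.
By the quadratic formula, x = (-23 ± √193) / -8, so x ≈ 1.1384 or x ≈ 4.6116.
Neither value makes a denominator zero (x ≠ 5, x ≠ 3), so both are valid.

x = 1.1384 or x = 4.6116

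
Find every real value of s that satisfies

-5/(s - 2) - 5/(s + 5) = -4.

s = -3.9665 or s = 3.4665

Multiply both sides by (s - 2)(s + 5):
-5(s + 5) - 5(s - 2) = -4(s - 2)(s + 5).
Expand and collect terms: -4s^2 - 2s + 55 = 0.
By the quadratic formula, s = (2 +/- sqrt(884)) / -8, so s ~= -3.9665 or s ~= 3.4665.
Neither value makes a denominator zero (s != 2, s != -5), so both are valid.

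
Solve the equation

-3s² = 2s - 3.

Rearrange to standard form: -3s² - 2s + 3 = 0.
Discriminant: (-2)² − 4·(-3)·3 = 40.
Quadratic formula: s = (2 ± √40) / (-6).
So s = -√(10)/3 - 1/3 ≈ -1.3874 or s = -1/3 + √(10)/3 ≈ 0.7208.

s = -1.3874 or s = 0.7208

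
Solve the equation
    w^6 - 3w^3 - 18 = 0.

Let u = w^3. The equation becomes u^2 - 3u - 18 = 0.
Factor: (u - 6)(u + 3) = 0, so u = 6 or u = -3.
w^3 = 6 gives w = (6)^(1/3) ~= 1.8171.
w^3 = -3 gives w = -(3)^(1/3) ~= -1.4422.

w = -1.4422 or w = 1.8171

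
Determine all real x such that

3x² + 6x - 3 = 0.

Discriminant: (6)² − 4·3·(-3) = 72.
Quadratic formula: x = (-6 ± √72) / 6.
So x = -1 + √(2) ≈ 0.4142 or x = -√(2) - 1 ≈ -2.4142.

x = -2.4142 or x = 0.4142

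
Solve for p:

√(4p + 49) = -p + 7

p = 0

Square both sides: 4p + 49 = (-p + 7)².
Expand and rearrange: p² - 18p = 0.
Solving gives p = 18 or p = 0.
Check each candidate in the original equation:
  p = 18: √(121) = 11, while -p + 7 = -11 — extraneous.
  p = 0: √(49) = 7, while -p + 7 = 7 — valid.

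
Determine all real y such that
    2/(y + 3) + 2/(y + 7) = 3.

y = -6.4415 or y = -2.2251

Multiply both sides by (y + 3)(y + 7):
2(y + 7) + 2(y + 3) = 3(y + 3)(y + 7).
Expand and collect terms: 3y² + 26y + 43 = 0.
By the quadratic formula, y = (-26 ± √160) / 6, so y ≈ -2.2251 or y ≈ -6.4415.
Neither value makes a denominator zero (y ≠ -3, y ≠ -7), so both are valid.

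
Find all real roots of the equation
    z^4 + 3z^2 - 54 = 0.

Let u = z^2. The equation becomes u^2 + 3u - 54 = 0.
Factor: (u - 6)(u + 9) = 0, so u = 6 or u = -9.
z^2 = 6 gives z = +/-sqrt(6) ~= +/-2.4495.
z^2 = -9 < 0 has no real solution.

z = -2.4495 or z = 2.4495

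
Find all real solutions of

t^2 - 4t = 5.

t = -1 or t = 5

Bring every term to one side: t^2 - 4t - 5 = 0.
Factor: (t + 1)(t - 5) = 0.
So t = -1 or t = 5.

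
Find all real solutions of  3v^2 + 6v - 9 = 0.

v = -3 or v = 1

Factor: 3(v - 1)(v + 3) = 0.
So v = 1 or v = -3.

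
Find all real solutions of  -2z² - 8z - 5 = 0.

Discriminant: (-8)² − 4·(-2)·(-5) = 24.
Quadratic formula: z = (8 ± √24) / (-4).
So z = -2 - √(6)/2 ≈ -3.2247 or z = -2 + √(6)/2 ≈ -0.7753.

z = -3.2247 or z = -0.7753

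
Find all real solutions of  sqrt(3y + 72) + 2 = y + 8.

y = 3

Isolate the radical: sqrt(3y + 72) = y + 6.
Square both sides: 3y + 72 = (y + 6)^2.
Expand and rearrange: y^2 + 9y - 36 = 0.
Solving gives y = 3 or y = -12.
Check each candidate in the original equation:
  y = 3: sqrt(81) = 9, while y + 6 = 9 — valid.
  y = -12: sqrt(36) = 6, while y + 6 = -6 — extraneous.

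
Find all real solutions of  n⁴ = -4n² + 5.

Let u = n². The equation becomes u² + 4u - 5 = 0.
Factor: (u + 5)(u - 1) = 0, so u = -5 or u = 1.
n² = -5 < 0 has no real solution.
n² = 1 gives n = ±1.

n = -1 or n = 1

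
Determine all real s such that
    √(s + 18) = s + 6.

s = -2

Square both sides: s + 18 = (s + 6)².
Expand and rearrange: s² + 11s + 18 = 0.
Solving gives s = -2 or s = -9.
Check each candidate in the original equation:
  s = -2: √(16) = 4, while s + 6 = 4 — valid.
  s = -9: √(9) = 3, while s + 6 = -3 — extraneous.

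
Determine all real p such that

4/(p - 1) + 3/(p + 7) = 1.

p = -5.1789 or p = 6.1789

Multiply both sides by (p - 1)(p + 7):
4(p + 7) + 3(p - 1) = (p - 1)(p + 7).
Expand and collect terms: p^2 - p - 32 = 0.
By the quadratic formula, p = (1 +/- sqrt(129)) / 2, so p ~= 6.1789 or p ~= -5.1789.
Neither value makes a denominator zero (p != 1, p != -7), so both are valid.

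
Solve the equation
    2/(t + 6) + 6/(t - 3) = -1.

Multiply both sides by (t + 6)(t - 3):
2(t - 3) + 6(t + 6) = -(t + 6)(t - 3).
Expand and collect terms: -t^2 - 11t - 12 = 0.
By the quadratic formula, t = (11 +/- sqrt(73)) / -2, so t ~= -9.772 or t ~= -1.228.
Neither value makes a denominator zero (t != -6, t != 3), so both are valid.

t = -9.772 or t = -1.228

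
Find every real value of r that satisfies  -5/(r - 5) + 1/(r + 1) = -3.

r = -1.2633 or r = 6.5966

Multiply both sides by (r - 5)(r + 1):
-5(r + 1) + (r - 5) = -3(r - 5)(r + 1).
Expand and collect terms: -3r^2 + 16r + 25 = 0.
By the quadratic formula, r = (-16 +/- sqrt(556)) / -6, so r ~= -1.2633 or r ~= 6.5966.
Neither value makes a denominator zero (r != 5, r != -1), so both are valid.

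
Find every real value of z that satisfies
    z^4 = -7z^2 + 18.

Let u = z^2. The equation becomes u^2 + 7u - 18 = 0.
Factor: (u + 9)(u - 2) = 0, so u = -9 or u = 2.
z^2 = -9 < 0 has no real solution.
z^2 = 2 gives z = +/-sqrt(2) ~= +/-1.4142.

z = -1.4142 or z = 1.4142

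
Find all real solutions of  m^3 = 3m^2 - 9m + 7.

m = 1

Rearrange: m^3 - 3m^2 + 9m - 7 = 0.
Possible rational roots are divisors of -7. Testing m = 1 gives 0, so (m - 1) is a factor.
Divide: m^3 - 3m^2 + 9m - 7 = (m - 1)(m^2 - 2m + 7).
The quadratic m^2 - 2m + 7 has discriminant -24 < 0, so no further real roots.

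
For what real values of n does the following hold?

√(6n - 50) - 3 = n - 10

Isolate the radical: √(6n - 50) = n - 7.
Square both sides: 6n - 50 = (n - 7)².
Expand and rearrange: n² - 20n + 99 = 0.
Solving gives n = 11 or n = 9.
Check each candidate in the original equation:
  n = 11: √(16) = 4, while n - 7 = 4 — valid.
  n = 9: √(4) = 2, while n - 7 = 2 — valid.

n = 9 or n = 11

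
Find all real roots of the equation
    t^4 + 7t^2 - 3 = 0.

t = -0.6365 or t = 0.6365

Let u = t^2. The equation becomes u^2 + 7u - 3 = 0.
By the quadratic formula, u = -7/2 + sqrt(61)/2 or u = -sqrt(61)/2 - 7/2.
t^2 = -7/2 + sqrt(61)/2 gives t = +/-sqrt(-7/2 + sqrt(61)/2) ~= +/-0.6365.
t^2 = -sqrt(61)/2 - 7/2 < 0 has no real solution.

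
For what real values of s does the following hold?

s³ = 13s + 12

Rearrange: s³ - 13s - 12 = 0.
Possible rational roots are divisors of -12. Testing s = 4 gives 0, so (s - 4) is a factor.
Divide: s³ - 13s - 12 = (s - 4)(s² + 4s + 3).
Factor the quadratic: s = -1 or s = -3.

s = -3 or s = -1 or s = 4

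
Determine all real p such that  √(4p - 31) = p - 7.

p = 8 or p = 10

Square both sides: 4p - 31 = (p - 7)².
Expand and rearrange: p² - 18p + 80 = 0.
Solving gives p = 10 or p = 8.
Check each candidate in the original equation:
  p = 10: √(9) = 3, while p - 7 = 3 — valid.
  p = 8: √(1) = 1, while p - 7 = 1 — valid.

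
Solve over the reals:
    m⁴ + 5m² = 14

m = -1.4142 or m = 1.4142

Let u = m². The equation becomes u² + 5u - 14 = 0.
Factor: (u + 7)(u - 2) = 0, so u = -7 or u = 2.
m² = -7 < 0 has no real solution.
m² = 2 gives m = ±√(2) ≈ ±1.4142.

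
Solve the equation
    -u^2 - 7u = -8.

u = -8 or u = 1

Bring every term to one side: -u^2 - 7u + 8 = 0.
Factor: -1(u + 8)(u - 1) = 0.
So u = -8 or u = 1.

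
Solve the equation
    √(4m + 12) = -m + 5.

Square both sides: 4m + 12 = (-m + 5)².
Expand and rearrange: m² - 14m + 13 = 0.
Solving gives m = 13 or m = 1.
Check each candidate in the original equation:
  m = 13: √(64) = 8, while -m + 5 = -8 — extraneous.
  m = 1: √(16) = 4, while -m + 5 = 4 — valid.

m = 1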